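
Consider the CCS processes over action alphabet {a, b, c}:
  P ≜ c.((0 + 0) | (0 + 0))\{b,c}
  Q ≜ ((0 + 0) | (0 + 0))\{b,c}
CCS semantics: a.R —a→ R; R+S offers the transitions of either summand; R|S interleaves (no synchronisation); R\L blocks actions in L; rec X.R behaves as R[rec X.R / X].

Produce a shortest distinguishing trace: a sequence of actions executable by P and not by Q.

Reachable graph of P (2 states):
  s0 = c.((0 + 0) | (0 + 0))\{b,c} ⊢ ··c··> s1
  s1 = ((0 + 0) | (0 + 0))\{b,c} ⊢ deadlocked
Reachable graph of Q (1 states):
  t0 = ((0 + 0) | (0 + 0))\{b,c} ⊢ deadlocked
Executing c from P (initial set {s0}):
  step 1 (c): {s1}
  — P admits the full trace.
Executing c from Q (initial set {t0}):
  step 1 (c): ∅ (Q stuck)

c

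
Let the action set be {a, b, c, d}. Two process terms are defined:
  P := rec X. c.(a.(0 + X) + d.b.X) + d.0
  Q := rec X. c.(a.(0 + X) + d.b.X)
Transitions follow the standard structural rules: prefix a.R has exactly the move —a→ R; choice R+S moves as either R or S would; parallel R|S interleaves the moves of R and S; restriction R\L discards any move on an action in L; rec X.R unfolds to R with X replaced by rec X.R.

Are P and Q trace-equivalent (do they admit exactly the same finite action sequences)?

P's transition system — 5 states:
  u0 = rec X. c.(a.(0 + X) + d.b.X) + d.0 has moves --c--▸ u1, --d--▸ u2
  u1 = a.(0 + (rec X. c.(a.(0 + X) + d.b.X) + d.0)) + d.b.(rec X. c.(a.(0 + X) + d.b.X) + d.0) has moves --a--▸ u3, --d--▸ u4
  u2 = 0 has moves ·
  u3 = 0 + (rec X. c.(a.(0 + X) + d.b.X) + d.0) has moves --c--▸ u1, --d--▸ u2
  u4 = b.(rec X. c.(a.(0 + X) + d.b.X) + d.0) has moves --b--▸ u0
Q's transition system — 4 states:
  v0 = rec X. c.(a.(0 + X) + d.b.X) has moves --c--▸ v1
  v1 = a.(0 + (rec X. c.(a.(0 + X) + d.b.X))) + d.b.(rec X. c.(a.(0 + X) + d.b.X)) has moves --a--▸ v2, --d--▸ v3
  v2 = 0 + (rec X. c.(a.(0 + X) + d.b.X)) has moves --c--▸ v1
  v3 = b.(rec X. c.(a.(0 + X) + d.b.X)) has moves --b--▸ v0
Run σ = ⟨d⟩ on P: start {u0}
  step 1 (d): {u2}
  ✓ P
Run σ = ⟨d⟩ on Q: start {v0}
  step 1 (d): ∅  — Q cannot continue

traces(P) ≠ traces(Q) — witness ⟨d⟩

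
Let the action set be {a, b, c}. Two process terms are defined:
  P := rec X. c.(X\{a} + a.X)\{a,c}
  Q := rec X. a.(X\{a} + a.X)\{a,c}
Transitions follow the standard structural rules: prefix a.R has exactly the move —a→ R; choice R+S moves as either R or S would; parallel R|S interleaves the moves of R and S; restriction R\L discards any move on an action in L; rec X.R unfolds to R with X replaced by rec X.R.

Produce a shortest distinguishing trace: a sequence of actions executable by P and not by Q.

Reachable graph of P (2 states):
  s0 = rec X. c.(X\{a} + a.X)\{a,c} has moves =c=> s1
  s1 = ((rec X. c.(X\{a} + a.X)\{a,c})\{a} + a.(rec X. c.(X\{a} + a.X)\{a,c}))\{a,c} has moves (no moves)
Reachable graph of Q (2 states):
  t0 = rec X. a.(X\{a} + a.X)\{a,c} has moves =a=> t1
  t1 = ((rec X. a.(X\{a} + a.X)\{a,c})\{a} + a.(rec X. a.(X\{a} + a.X)\{a,c}))\{a,c} has moves (no moves)
Trace ⟨c⟩ through P, begin at {s0}:
  [1] c ⇒ {s1}
  — P admits the full trace.
Trace ⟨c⟩ through Q, begin at {t0}:
  [1] c ⇒ no successor for Q

c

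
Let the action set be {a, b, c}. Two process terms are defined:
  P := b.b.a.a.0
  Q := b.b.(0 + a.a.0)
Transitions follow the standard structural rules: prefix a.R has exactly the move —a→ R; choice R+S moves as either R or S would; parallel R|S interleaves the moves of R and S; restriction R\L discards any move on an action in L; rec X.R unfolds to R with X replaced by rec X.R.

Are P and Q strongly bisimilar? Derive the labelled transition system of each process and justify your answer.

YES

LTS(P): 5 reachable states
  m0 = b.b.a.a.0 :: ··b··> m1
  m1 = b.a.a.0 :: ··b··> m2
  m2 = a.a.0 :: ··a··> m3
  m3 = a.0 :: ··a··> m4
  m4 = 0 :: stopped
LTS(Q): 5 reachable states
  n0 = b.b.(0 + a.a.0) :: ··b··> n1
  n1 = b.(0 + a.a.0) :: ··b··> n2
  n2 = 0 + a.a.0 :: ··a··> n3
  n3 = a.0 :: ··a··> n4
  n4 = 0 :: stopped
Partition-refinement fixed point:
  B0 = {m0, n0}
  B1 = {m1, n1}
  B2 = {m2, n2}
  B3 = {m3, n3}
  B4 = {m4, n4}
m0 ∈ B0, n0 ∈ B0 → same block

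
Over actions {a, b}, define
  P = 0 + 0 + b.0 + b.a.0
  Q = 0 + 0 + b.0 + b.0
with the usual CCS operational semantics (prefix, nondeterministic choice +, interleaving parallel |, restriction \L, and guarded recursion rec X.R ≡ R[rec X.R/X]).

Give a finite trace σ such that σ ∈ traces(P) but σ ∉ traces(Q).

ba

LTS(P): 3 reachable states
  s0 = 0 + 0 + b.0 + b.a.0 :: --b--▸ s1, --b--▸ s2
  s1 = 0 :: deadlocked
  s2 = a.0 :: --a--▸ s1
LTS(Q): 2 reachable states
  t0 = 0 + 0 + b.0 + b.0 :: --b--▸ t1
  t1 = 0 :: deadlocked
Run σ = ⟨ba⟩ on P: start {s0}
  [1] b ⇒ {s1, s2}
  [2] a ⇒ {s1}
  P completes σ.
Run σ = ⟨ba⟩ on Q: start {t0}
  [1] b ⇒ {t1}
  [2] a ⇒ ∅ (Q stuck)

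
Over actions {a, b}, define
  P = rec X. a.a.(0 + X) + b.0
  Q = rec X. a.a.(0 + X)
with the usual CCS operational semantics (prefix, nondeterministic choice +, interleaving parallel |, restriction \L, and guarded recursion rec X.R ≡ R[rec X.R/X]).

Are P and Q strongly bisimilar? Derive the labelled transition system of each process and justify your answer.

P's transition system — 4 states:
  s0 = rec X. a.a.(0 + X) + b.0 ⊢ ··a··> s1, ··b··> s2
  s1 = a.(0 + (rec X. a.a.(0 + X) + b.0)) ⊢ ··a··> s3
  s2 = 0 ⊢ (no moves)
  s3 = 0 + (rec X. a.a.(0 + X) + b.0) ⊢ ··a··> s1, ··b··> s2
Q's transition system — 3 states:
  t0 = rec X. a.a.(0 + X) ⊢ ··a··> t1
  t1 = a.(0 + (rec X. a.a.(0 + X))) ⊢ ··a··> t2
  t2 = 0 + (rec X. a.a.(0 + X)) ⊢ ··a··> t1
Partition-refinement fixed point:
  B0 = {s0, s3}
  B1 = {s2}
  B2 = {s1}
  B3 = {t0, t1, t2}
s0 ∈ B0, t0 ∈ B3 → different blocks

NO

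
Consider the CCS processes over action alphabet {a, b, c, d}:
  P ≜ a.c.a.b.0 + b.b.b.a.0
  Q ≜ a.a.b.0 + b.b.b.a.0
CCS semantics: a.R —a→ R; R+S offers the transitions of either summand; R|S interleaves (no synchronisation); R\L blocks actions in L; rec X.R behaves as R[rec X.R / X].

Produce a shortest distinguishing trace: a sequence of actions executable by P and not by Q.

P's transition system — 8 states:
  p0 = a.c.a.b.0 + b.b.b.a.0 has moves ··a··> p1, ··b··> p2
  p1 = c.a.b.0 has moves ··c··> p3
  p2 = b.b.a.0 has moves ··b··> p4
  p3 = a.b.0 has moves ··a··> p5
  p4 = b.a.0 has moves ··b··> p6
  p5 = b.0 has moves ··b··> p7
  p6 = a.0 has moves ··a··> p7
  p7 = 0 has moves ∅
Q's transition system — 7 states:
  q0 = a.a.b.0 + b.b.b.a.0 has moves ··a··> q1, ··b··> q2
  q1 = a.b.0 has moves ··a··> q3
  q2 = b.b.a.0 has moves ··b··> q4
  q3 = b.0 has moves ··b··> q5
  q4 = b.a.0 has moves ··b··> q6
  q5 = 0 has moves ∅
  q6 = a.0 has moves ··a··> q5
Run σ = ⟨ac⟩ on P: start {p0}
  after a @ step 1: {p1}
  after c @ step 2: {p3}
  P completes σ.
Run σ = ⟨ac⟩ on Q: start {q0}
  after a @ step 1: {q1}
  after c @ step 2: ∅ (Q stuck)

ac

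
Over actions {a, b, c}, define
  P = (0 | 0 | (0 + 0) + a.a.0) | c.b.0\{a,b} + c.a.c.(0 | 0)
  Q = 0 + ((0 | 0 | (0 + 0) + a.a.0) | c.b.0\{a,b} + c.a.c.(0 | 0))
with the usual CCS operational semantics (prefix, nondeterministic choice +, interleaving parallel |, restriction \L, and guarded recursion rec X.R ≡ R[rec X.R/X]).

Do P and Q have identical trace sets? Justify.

trace-equivalent

LTS(P): 12 reachable states
  m0 = (0 | 0 | (0 + 0) + a.a.0) | c.b.0\{a,b} + c.a.c.(0 | 0) ⊢ ··a··> m1, ··c··> m2, ··c··> m3
  m1 = a.0 | c.b.0\{a,b} ⊢ ··a··> m4, ··c··> m5
  m2 = (0 | 0 | (0 + 0) + a.a.0) | b.0\{a,b} ⊢ ··a··> m5, ··b··> m6
  m3 = a.c.(0 | 0) ⊢ ··a··> m7
  m4 = 0 | c.b.0\{a,b} ⊢ ··c··> m8
  m5 = a.0 | b.0\{a,b} ⊢ ··a··> m8, ··b··> m9
  m6 = (0 | 0 | (0 + 0) + a.a.0) | 0\{a,b} ⊢ ··a··> m9
  m7 = c.(0 | 0) ⊢ ··c··> m10
  m8 = 0 | b.0\{a,b} ⊢ ··b··> m11
  m9 = a.0 | 0\{a,b} ⊢ ··a··> m11
  m10 = 0 | 0 ⊢ ∅
  m11 = 0 | 0\{a,b} ⊢ ∅
LTS(Q): 12 reachable states
  n0 = 0 + ((0 | 0 | (0 + 0) + a.a.0) | c.b.0\{a,b} + c.a.c.(0 | 0)) ⊢ ··a··> n1, ··c··> n2, ··c··> n3
  n1 = a.0 | c.b.0\{a,b} ⊢ ··a··> n4, ··c··> n5
  n2 = (0 | 0 | (0 + 0) + a.a.0) | b.0\{a,b} ⊢ ··a··> n5, ··b··> n6
  n3 = a.c.(0 | 0) ⊢ ··a··> n7
  n4 = 0 | c.b.0\{a,b} ⊢ ··c··> n8
  n5 = a.0 | b.0\{a,b} ⊢ ··a··> n8, ··b··> n9
  n6 = (0 | 0 | (0 + 0) + a.a.0) | 0\{a,b} ⊢ ··a··> n9
  n7 = c.(0 | 0) ⊢ ··c··> n10
  n8 = 0 | b.0\{a,b} ⊢ ··b··> n11
  n9 = a.0 | 0\{a,b} ⊢ ··a··> n11
  n10 = 0 | 0 ⊢ ∅
  n11 = 0 | 0\{a,b} ⊢ ∅
Coarsest stable partition (strong bisimilarity classes):
  B0 = {m0, n0}
  B1 = {m2, n2}
  B2 = {m6, n6}
  B3 = {m9, n9}
  B4 = {m10, m11, n10, n11}
  B5 = {m5, n5}
  B6 = {m8, n8}
  B7 = {m1, n1}
  B8 = {m4, n4}
  B9 = {m3, n3}
  B10 = {m7, n7}
m0 ∈ B0, n0 ∈ B0 → same block
Bisimilar ⇒ trace-equivalent.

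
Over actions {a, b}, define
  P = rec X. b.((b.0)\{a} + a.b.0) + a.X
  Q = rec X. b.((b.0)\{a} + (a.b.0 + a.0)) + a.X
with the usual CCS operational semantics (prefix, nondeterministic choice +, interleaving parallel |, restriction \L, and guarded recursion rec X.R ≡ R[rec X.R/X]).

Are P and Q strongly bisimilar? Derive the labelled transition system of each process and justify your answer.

Reachable graph of P (5 states):
  p0 = rec X. b.((b.0)\{a} + a.b.0) + a.X :: =a=> p0, =b=> p1
  p1 = (b.0)\{a} + a.b.0 :: =a=> p2, =b=> p3
  p2 = b.0 :: =b=> p4
  p3 = 0\{a} :: ·
  p4 = 0 :: ·
Reachable graph of Q (5 states):
  q0 = rec X. b.((b.0)\{a} + (a.b.0 + a.0)) + a.X :: =a=> q0, =b=> q1
  q1 = (b.0)\{a} + (a.b.0 + a.0) :: =a=> q2, =a=> q3, =b=> q4
  q2 = 0 :: ·
  q3 = b.0 :: =b=> q2
  q4 = 0\{a} :: ·
Partition-refinement fixed point:
  B0 = {p0}
  B1 = {p1}
  B2 = {p3, p4, q2, q4}
  B3 = {p2, q3}
  B4 = {q0}
  B5 = {q1}
p0 ∈ B0, q0 ∈ B4 → different blocks

NO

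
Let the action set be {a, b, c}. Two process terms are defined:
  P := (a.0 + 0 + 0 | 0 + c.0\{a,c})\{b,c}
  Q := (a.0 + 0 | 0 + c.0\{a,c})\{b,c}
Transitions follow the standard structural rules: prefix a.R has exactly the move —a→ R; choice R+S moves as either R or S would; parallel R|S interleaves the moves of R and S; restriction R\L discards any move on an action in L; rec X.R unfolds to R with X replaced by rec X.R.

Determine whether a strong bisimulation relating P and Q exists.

P ~ Q

Reachable graph of P (2 states):
  u0 = (a.0 + 0 + 0 | 0 + c.0\{a,c})\{b,c} :: -a-> u1
  u1 = 0\{b,c} :: (no moves)
Reachable graph of Q (2 states):
  v0 = (a.0 + 0 | 0 + c.0\{a,c})\{b,c} :: -a-> v1
  v1 = 0\{b,c} :: (no moves)
Coarsest stable partition (strong bisimilarity classes):
  B0 = {u0, v0}
  B1 = {u1, v1}
u0 ∈ B0, v0 ∈ B0 → same block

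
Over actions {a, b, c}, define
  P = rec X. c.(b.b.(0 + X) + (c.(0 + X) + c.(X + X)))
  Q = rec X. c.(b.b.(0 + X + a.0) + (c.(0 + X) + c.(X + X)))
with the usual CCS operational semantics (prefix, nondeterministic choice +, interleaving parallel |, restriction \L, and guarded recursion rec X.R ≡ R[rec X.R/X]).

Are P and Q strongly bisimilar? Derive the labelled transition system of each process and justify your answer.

NO

LTS(P): 5 reachable states
  m0 = rec X. c.(b.b.(0 + X) + (c.(0 + X) + c.(X + X))) | --c--▸ m1
  m1 = b.b.(0 + (rec X. c.(b.b.(0 + X) + (c.(0 + X) + c.(X + X))))) + (c.(0 + (rec X. c.(b.b.(0 + X) + (c.(0 + X) + c.(X + X))))) + c.((rec X. c.(b.b.(0 + X) + (c.(0 + X) + c.(X + X)))) + (rec X. c.(b.b.(0 + X) + (c.(0 + X) + c.(X + X)))))) | --b--▸ m2, --c--▸ m3, --c--▸ m4
  m2 = b.(0 + (rec X. c.(b.b.(0 + X) + (c.(0 + X) + c.(X + X))))) | --b--▸ m4
  m3 = (rec X. c.(b.b.(0 + X) + (c.(0 + X) + c.(X + X)))) + (rec X. c.(b.b.(0 + X) + (c.(0 + X) + c.(X + X)))) | --c--▸ m1
  m4 = 0 + (rec X. c.(b.b.(0 + X) + (c.(0 + X) + c.(X + X)))) | --c--▸ m1
LTS(Q): 7 reachable states
  n0 = rec X. c.(b.b.(0 + X + a.0) + (c.(0 + X) + c.(X + X))) | --c--▸ n1
  n1 = b.b.(0 + (rec X. c.(b.b.(0 + X + a.0) + (c.(0 + X) + c.(X + X)))) + a.0) + (c.(0 + (rec X. c.(b.b.(0 + X + a.0) + (c.(0 + X) + c.(X + X))))) + c.((rec X. c.(b.b.(0 + X + a.0) + (c.(0 + X) + c.(X + X)))) + (rec X. c.(b.b.(0 + X + a.0) + (c.(0 + X) + c.(X + X)))))) | --b--▸ n2, --c--▸ n3, --c--▸ n4
  n2 = b.(0 + (rec X. c.(b.b.(0 + X + a.0) + (c.(0 + X) + c.(X + X)))) + a.0) | --b--▸ n5
  n3 = (rec X. c.(b.b.(0 + X + a.0) + (c.(0 + X) + c.(X + X)))) + (rec X. c.(b.b.(0 + X + a.0) + (c.(0 + X) + c.(X + X)))) | --c--▸ n1
  n4 = 0 + (rec X. c.(b.b.(0 + X + a.0) + (c.(0 + X) + c.(X + X)))) | --c--▸ n1
  n5 = 0 + (rec X. c.(b.b.(0 + X + a.0) + (c.(0 + X) + c.(X + X)))) + a.0 | --a--▸ n6, --c--▸ n1
  n6 = 0 | stopped
Coarsest stable partition (strong bisimilarity classes):
  B0 = {m0, m3, m4}
  B1 = {m1}
  B2 = {m2}
  B3 = {n0, n3, n4}
  B4 = {n1}
  B5 = {n2}
  B6 = {n5}
  B7 = {n6}
m0 ∈ B0, n0 ∈ B3 → different blocks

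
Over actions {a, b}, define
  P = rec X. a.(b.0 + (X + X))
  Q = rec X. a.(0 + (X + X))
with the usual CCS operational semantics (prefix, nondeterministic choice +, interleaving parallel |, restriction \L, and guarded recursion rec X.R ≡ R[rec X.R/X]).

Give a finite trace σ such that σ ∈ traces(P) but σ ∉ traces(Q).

P's transition system — 3 states:
  m0 = rec X. a.(b.0 + (X + X)) has moves =a=> m1
  m1 = b.0 + ((rec X. a.(b.0 + (X + X))) + (rec X. a.(b.0 + (X + X)))) has moves =a=> m1, =b=> m2
  m2 = 0 has moves stopped
Q's transition system — 2 states:
  n0 = rec X. a.(0 + (X + X)) has moves =a=> n1
  n1 = 0 + ((rec X. a.(0 + (X + X))) + (rec X. a.(0 + (X + X)))) has moves =a=> n1
Trace ⟨ab⟩ through P, begin at {m0}:
  [1] a ⇒ {m1}
  [2] b ⇒ {m2}
  — P admits the full trace.
Trace ⟨ab⟩ through Q, begin at {n0}:
  [1] a ⇒ {n1}
  [2] b ⇒ no successor for Q

ab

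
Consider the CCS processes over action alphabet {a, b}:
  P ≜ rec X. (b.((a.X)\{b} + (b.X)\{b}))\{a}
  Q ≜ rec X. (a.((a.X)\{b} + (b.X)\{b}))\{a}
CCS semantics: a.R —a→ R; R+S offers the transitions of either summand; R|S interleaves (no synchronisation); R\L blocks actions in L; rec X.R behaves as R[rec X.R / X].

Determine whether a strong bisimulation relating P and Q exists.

NO

P's transition system — 2 states:
  p0 = rec X. (b.((a.X)\{b} + (b.X)\{b}))\{a} :: =b=> p1
  p1 = ((a.(rec X. (b.((a.X)\{b} + (b.X)\{b}))\{a}))\{b} + (b.(rec X. (b.((a.X)\{b} + (b.X)\{b}))\{a}))\{b})\{a} :: stopped
Q's transition system — 1 states:
  q0 = rec X. (a.((a.X)\{b} + (b.X)\{b}))\{a} :: stopped
Partition-refinement fixed point:
  B0 = {p0}
  B1 = {p1, q0}
p0 ∈ B0, q0 ∈ B1 → different blocks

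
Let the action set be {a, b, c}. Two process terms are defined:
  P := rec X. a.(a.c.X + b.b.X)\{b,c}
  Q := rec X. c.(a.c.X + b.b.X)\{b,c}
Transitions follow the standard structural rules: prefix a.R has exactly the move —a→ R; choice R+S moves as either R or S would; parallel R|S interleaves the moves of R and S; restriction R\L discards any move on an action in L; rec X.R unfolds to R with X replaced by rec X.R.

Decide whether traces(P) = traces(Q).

Reachable graph of P (3 states):
  s0 = rec X. a.(a.c.X + b.b.X)\{b,c} :: -a-> s1
  s1 = (a.c.(rec X. a.(a.c.X + b.b.X)\{b,c}) + b.b.(rec X. a.(a.c.X + b.b.X)\{b,c}))\{b,c} :: -a-> s2
  s2 = (c.(rec X. a.(a.c.X + b.b.X)\{b,c}))\{b,c} :: stopped
Reachable graph of Q (3 states):
  t0 = rec X. c.(a.c.X + b.b.X)\{b,c} :: -c-> t1
  t1 = (a.c.(rec X. c.(a.c.X + b.b.X)\{b,c}) + b.b.(rec X. c.(a.c.X + b.b.X)\{b,c}))\{b,c} :: -a-> t2
  t2 = (c.(rec X. c.(a.c.X + b.b.X)\{b,c}))\{b,c} :: stopped
Trace ⟨a⟩ through P, begin at {s0}:
  step 1 (a): {s1}
  ✓ P
Trace ⟨a⟩ through Q, begin at {t0}:
  step 1 (a): no successor for Q

trace-distinct — witness ⟨a⟩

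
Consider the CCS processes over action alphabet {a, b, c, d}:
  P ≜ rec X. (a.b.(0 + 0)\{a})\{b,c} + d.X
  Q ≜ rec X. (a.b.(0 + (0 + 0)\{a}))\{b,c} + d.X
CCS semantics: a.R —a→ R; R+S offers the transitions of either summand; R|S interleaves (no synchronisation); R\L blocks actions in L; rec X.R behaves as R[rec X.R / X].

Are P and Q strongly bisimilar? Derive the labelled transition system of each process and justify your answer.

P ~ Q

P's transition system — 2 states:
  s0 = rec X. (a.b.(0 + 0)\{a})\{b,c} + d.X ⊢ =a=> s1, =d=> s0
  s1 = (b.(0 + 0)\{a})\{b,c} ⊢ deadlocked
Q's transition system — 2 states:
  t0 = rec X. (a.b.(0 + (0 + 0)\{a}))\{b,c} + d.X ⊢ =a=> t1, =d=> t0
  t1 = (b.(0 + (0 + 0)\{a}))\{b,c} ⊢ deadlocked
Partition-refinement fixed point:
  B0 = {s0, t0}
  B1 = {s1, t1}
s0 ∈ B0, t0 ∈ B0 → same block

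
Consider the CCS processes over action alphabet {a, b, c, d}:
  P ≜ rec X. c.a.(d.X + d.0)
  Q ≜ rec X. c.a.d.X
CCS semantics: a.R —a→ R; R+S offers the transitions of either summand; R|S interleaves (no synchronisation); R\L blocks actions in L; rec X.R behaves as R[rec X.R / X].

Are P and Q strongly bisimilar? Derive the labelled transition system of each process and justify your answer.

P's transition system — 4 states:
  p0 = rec X. c.a.(d.X + d.0) has moves =c=> p1
  p1 = a.(d.(rec X. c.a.(d.X + d.0)) + d.0) has moves =a=> p2
  p2 = d.(rec X. c.a.(d.X + d.0)) + d.0 has moves =d=> p0, =d=> p3
  p3 = 0 has moves stopped
Q's transition system — 3 states:
  q0 = rec X. c.a.d.X has moves =c=> q1
  q1 = a.d.(rec X. c.a.d.X) has moves =a=> q2
  q2 = d.(rec X. c.a.d.X) has moves =d=> q0
Bisimilarity quotient blocks:
  B0 = {p0}
  B1 = {p1}
  B2 = {p2}
  B3 = {p3}
  B4 = {q0}
  B5 = {q1}
  B6 = {q2}
p0 ∈ B0, q0 ∈ B4 → different blocks

not bisimilar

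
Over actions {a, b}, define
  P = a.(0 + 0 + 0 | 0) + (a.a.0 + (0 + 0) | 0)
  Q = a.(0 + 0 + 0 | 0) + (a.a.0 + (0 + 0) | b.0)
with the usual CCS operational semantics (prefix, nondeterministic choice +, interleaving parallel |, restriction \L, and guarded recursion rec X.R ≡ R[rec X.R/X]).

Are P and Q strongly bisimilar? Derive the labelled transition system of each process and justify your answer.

not bisimilar

P's transition system — 4 states:
  p0 = a.(0 + 0 + 0 | 0) + (a.a.0 + (0 + 0) | 0) has moves --a--▸ p1, --a--▸ p2
  p1 = 0 + 0 + 0 | 0 has moves (no moves)
  p2 = a.0 has moves --a--▸ p3
  p3 = 0 has moves (no moves)
Q's transition system — 5 states:
  q0 = a.(0 + 0 + 0 | 0) + (a.a.0 + (0 + 0) | b.0) has moves --a--▸ q1, --a--▸ q2, --b--▸ q3
  q1 = 0 + 0 + 0 | 0 has moves (no moves)
  q2 = a.0 has moves --a--▸ q4
  q3 = (0 + 0) | 0 has moves (no moves)
  q4 = 0 has moves (no moves)
Coarsest stable partition (strong bisimilarity classes):
  B0 = {p0}
  B1 = {p1, p3, q1, q3, q4}
  B2 = {p2, q2}
  B3 = {q0}
p0 ∈ B0, q0 ∈ B3 → different blocks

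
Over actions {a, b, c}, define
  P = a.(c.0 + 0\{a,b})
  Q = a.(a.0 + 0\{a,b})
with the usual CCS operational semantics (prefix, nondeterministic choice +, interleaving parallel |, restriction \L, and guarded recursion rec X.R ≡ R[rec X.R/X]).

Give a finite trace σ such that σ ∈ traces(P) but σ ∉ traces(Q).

ac

Reachable graph of P (3 states):
  m0 = a.(c.0 + 0\{a,b}) has moves =a=> m1
  m1 = c.0 + 0\{a,b} has moves =c=> m2
  m2 = 0 has moves ·
Reachable graph of Q (3 states):
  n0 = a.(a.0 + 0\{a,b}) has moves =a=> n1
  n1 = a.0 + 0\{a,b} has moves =a=> n2
  n2 = 0 has moves ·
Executing ac from P (initial set {m0}):
  step 1 (a): {m1}
  step 2 (c): {m2}
  ✓ P
Executing ac from Q (initial set {n0}):
  step 1 (a): {n1}
  step 2 (c): ∅  — Q cannot continue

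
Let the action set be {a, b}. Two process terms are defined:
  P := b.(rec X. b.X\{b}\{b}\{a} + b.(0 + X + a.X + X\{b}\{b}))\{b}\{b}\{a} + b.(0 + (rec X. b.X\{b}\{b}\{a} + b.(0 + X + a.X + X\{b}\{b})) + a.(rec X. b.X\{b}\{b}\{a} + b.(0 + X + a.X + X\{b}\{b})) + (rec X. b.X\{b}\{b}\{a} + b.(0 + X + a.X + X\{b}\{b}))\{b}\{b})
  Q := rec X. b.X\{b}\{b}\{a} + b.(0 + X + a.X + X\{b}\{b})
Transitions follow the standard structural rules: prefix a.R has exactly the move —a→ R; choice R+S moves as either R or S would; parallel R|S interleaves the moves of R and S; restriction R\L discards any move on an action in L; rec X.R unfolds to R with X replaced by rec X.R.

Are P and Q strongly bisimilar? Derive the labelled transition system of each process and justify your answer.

P's transition system — 4 states:
  m0 = b.(rec X. b.X\{b}\{b}\{a} + b.(0 + X + a.X + X\{b}\{b}))\{b}\{b}\{a} + b.(0 + (rec X. b.X\{b}\{b}\{a} + b.(0 + X + a.X + X\{b}\{b})) + a.(rec X. b.X\{b}\{b}\{a} + b.(0 + X + a.X + X\{b}\{b})) + (rec X. b.X\{b}\{b}\{a} + b.(0 + X + a.X + X\{b}\{b}))\{b}\{b}) ⊢ =b=> m1, =b=> m2
  m1 = (rec X. b.X\{b}\{b}\{a} + b.(0 + X + a.X + X\{b}\{b}))\{b}\{b}\{a} ⊢ ·
  m2 = 0 + (rec X. b.X\{b}\{b}\{a} + b.(0 + X + a.X + X\{b}\{b})) + a.(rec X. b.X\{b}\{b}\{a} + b.(0 + X + a.X + X\{b}\{b})) + (rec X. b.X\{b}\{b}\{a} + b.(0 + X + a.X + X\{b}\{b}))\{b}\{b} ⊢ =a=> m3, =b=> m1, =b=> m2
  m3 = rec X. b.X\{b}\{b}\{a} + b.(0 + X + a.X + X\{b}\{b}) ⊢ =b=> m1, =b=> m2
Q's transition system — 3 states:
  n0 = rec X. b.X\{b}\{b}\{a} + b.(0 + X + a.X + X\{b}\{b}) ⊢ =b=> n1, =b=> n2
  n1 = (rec X. b.X\{b}\{b}\{a} + b.(0 + X + a.X + X\{b}\{b}))\{b}\{b}\{a} ⊢ ·
  n2 = 0 + (rec X. b.X\{b}\{b}\{a} + b.(0 + X + a.X + X\{b}\{b})) + a.(rec X. b.X\{b}\{b}\{a} + b.(0 + X + a.X + X\{b}\{b})) + (rec X. b.X\{b}\{b}\{a} + b.(0 + X + a.X + X\{b}\{b}))\{b}\{b} ⊢ =a=> n0, =b=> n1, =b=> n2
Bisimilarity quotient blocks:
  B0 = {m0, m3, n0}
  B1 = {m2, n2}
  B2 = {m1, n1}
m0 ∈ B0, n0 ∈ B0 → same block

YES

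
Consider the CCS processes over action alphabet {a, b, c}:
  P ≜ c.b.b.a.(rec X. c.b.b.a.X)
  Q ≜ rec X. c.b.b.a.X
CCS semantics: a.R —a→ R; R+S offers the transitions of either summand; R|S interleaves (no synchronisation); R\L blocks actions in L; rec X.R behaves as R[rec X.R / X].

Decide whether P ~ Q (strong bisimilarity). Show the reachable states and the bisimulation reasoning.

LTS(P): 5 reachable states
  m0 = c.b.b.a.(rec X. c.b.b.a.X) ⊢ —c→ m1
  m1 = b.b.a.(rec X. c.b.b.a.X) ⊢ —b→ m2
  m2 = b.a.(rec X. c.b.b.a.X) ⊢ —b→ m3
  m3 = a.(rec X. c.b.b.a.X) ⊢ —a→ m4
  m4 = rec X. c.b.b.a.X ⊢ —c→ m1
LTS(Q): 4 reachable states
  n0 = rec X. c.b.b.a.X ⊢ —c→ n1
  n1 = b.b.a.(rec X. c.b.b.a.X) ⊢ —b→ n2
  n2 = b.a.(rec X. c.b.b.a.X) ⊢ —b→ n3
  n3 = a.(rec X. c.b.b.a.X) ⊢ —a→ n0
Bisimilarity quotient blocks:
  B0 = {m0, m4, n0}
  B1 = {m1, n1}
  B2 = {m2, n2}
  B3 = {m3, n3}
m0 ∈ B0, n0 ∈ B0 → same block

bisimilar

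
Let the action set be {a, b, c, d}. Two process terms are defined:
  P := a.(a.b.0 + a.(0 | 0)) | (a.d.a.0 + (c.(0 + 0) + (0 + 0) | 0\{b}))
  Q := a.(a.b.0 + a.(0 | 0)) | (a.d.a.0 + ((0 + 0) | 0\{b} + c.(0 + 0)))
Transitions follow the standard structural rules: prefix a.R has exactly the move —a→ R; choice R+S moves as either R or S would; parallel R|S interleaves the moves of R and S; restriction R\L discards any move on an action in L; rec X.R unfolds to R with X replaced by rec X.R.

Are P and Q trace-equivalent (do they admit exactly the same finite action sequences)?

Reachable graph of P (25 states):
  p0 = a.(a.b.0 + a.(0 | 0)) | (a.d.a.0 + (c.(0 + 0) + (0 + 0) | 0\{b})) :: ··a··> p1, ··a··> p2, ··c··> p3
  p1 = (a.b.0 + a.(0 | 0)) | (a.d.a.0 + (c.(0 + 0) + (0 + 0) | 0\{b})) :: ··a··> p4, ··a··> p5, ··a··> p6, ··c··> p7
  p2 = a.(a.b.0 + a.(0 | 0)) | d.a.0 :: ··a··> p4, ··d··> p8
  p3 = a.(a.b.0 + a.(0 | 0)) | (0 + 0) :: ··a··> p7
  p4 = (a.b.0 + a.(0 | 0)) | d.a.0 :: ··a··> p10, ··a··> p9, ··d··> p11
  p5 = 0 | 0 | (a.d.a.0 + (c.(0 + 0) + (0 + 0) | 0\{b})) :: ··a··> p9, ··c··> p12
  p6 = b.0 | (a.d.a.0 + (c.(0 + 0) + (0 + 0) | 0\{b})) :: ··a··> p10, ··b··> p13, ··c··> p14
  p7 = (a.b.0 + a.(0 | 0)) | (0 + 0) :: ··a··> p12, ··a··> p14
  p8 = a.(a.b.0 + a.(0 | 0)) | a.0 :: ··a··> p11, ··a··> p15
  p9 = 0 | 0 | d.a.0 :: ··d··> p16
  p10 = b.0 | d.a.0 :: ··b··> p17, ··d··> p18
  p11 = (a.b.0 + a.(0 | 0)) | a.0 :: ··a··> p16, ··a··> p18, ··a··> p19
  p12 = 0 | 0 | (0 + 0) :: ∅
  p13 = 0 | (a.d.a.0 + (c.(0 + 0) + (0 + 0) | 0\{b})) :: ··a··> p17, ··c··> p20
  p14 = b.0 | (0 + 0) :: ··b··> p20
  p15 = a.(a.b.0 + a.(0 | 0)) | 0 :: ··a··> p19
  p16 = 0 | 0 | a.0 :: ··a··> p21
  p17 = 0 | d.a.0 :: ··d··> p22
  p18 = b.0 | a.0 :: ··a··> p23, ··b··> p22
  p19 = (a.b.0 + a.(0 | 0)) | 0 :: ··a··> p21, ··a··> p23
  p20 = 0 | (0 + 0) :: ∅
  p21 = 0 | 0 | 0 :: ∅
  p22 = 0 | a.0 :: ··a··> p24
  p23 = b.0 | 0 :: ··b··> p24
  p24 = 0 | 0 :: ∅
Reachable graph of Q (25 states):
  q0 = a.(a.b.0 + a.(0 | 0)) | (a.d.a.0 + ((0 + 0) | 0\{b} + c.(0 + 0))) :: ··a··> q1, ··a··> q2, ··c··> q3
  q1 = (a.b.0 + a.(0 | 0)) | (a.d.a.0 + ((0 + 0) | 0\{b} + c.(0 + 0))) :: ··a··> q4, ··a··> q5, ··a··> q6, ··c··> q7
  q2 = a.(a.b.0 + a.(0 | 0)) | d.a.0 :: ··a··> q4, ··d··> q8
  q3 = a.(a.b.0 + a.(0 | 0)) | (0 + 0) :: ··a··> q7
  q4 = (a.b.0 + a.(0 | 0)) | d.a.0 :: ··a··> q10, ··a··> q9, ··d··> q11
  q5 = 0 | 0 | (a.d.a.0 + ((0 + 0) | 0\{b} + c.(0 + 0))) :: ··a··> q9, ··c··> q12
  q6 = b.0 | (a.d.a.0 + ((0 + 0) | 0\{b} + c.(0 + 0))) :: ··a··> q10, ··b··> q13, ··c··> q14
  q7 = (a.b.0 + a.(0 | 0)) | (0 + 0) :: ··a··> q12, ··a··> q14
  q8 = a.(a.b.0 + a.(0 | 0)) | a.0 :: ··a··> q11, ··a··> q15
  q9 = 0 | 0 | d.a.0 :: ··d··> q16
  q10 = b.0 | d.a.0 :: ··b··> q17, ··d··> q18
  q11 = (a.b.0 + a.(0 | 0)) | a.0 :: ··a··> q16, ··a··> q18, ··a··> q19
  q12 = 0 | 0 | (0 + 0) :: ∅
  q13 = 0 | (a.d.a.0 + ((0 + 0) | 0\{b} + c.(0 + 0))) :: ··a··> q17, ··c··> q20
  q14 = b.0 | (0 + 0) :: ··b··> q20
  q15 = a.(a.b.0 + a.(0 | 0)) | 0 :: ··a··> q19
  q16 = 0 | 0 | a.0 :: ··a··> q21
  q17 = 0 | d.a.0 :: ··d··> q22
  q18 = b.0 | a.0 :: ··a··> q23, ··b··> q22
  q19 = (a.b.0 + a.(0 | 0)) | 0 :: ··a··> q21, ··a··> q23
  q20 = 0 | (0 + 0) :: ∅
  q21 = 0 | 0 | 0 :: ∅
  q22 = 0 | a.0 :: ··a··> q24
  q23 = b.0 | 0 :: ··b··> q24
  q24 = 0 | 0 :: ∅
Coarsest stable partition (strong bisimilarity classes):
  B0 = {p0, q0}
  B1 = {p2, q2}
  B2 = {p4, q4}
  B3 = {p10, q10}
  B4 = {p17, p9, q17, q9}
  B5 = {p16, p22, q16, q22}
  B6 = {p12, p20, p21, p24, q12, q20, q21, q24}
  B7 = {p18, q18}
  B8 = {p14, p23, q14, q23}
  B9 = {p11, q11}
  B10 = {p19, p7, q19, q7}
  B11 = {p8, q8}
  B12 = {p15, p3, q15, q3}
  B13 = {p1, q1}
  B14 = {p13, p5, q13, q5}
  B15 = {p6, q6}
p0 ∈ B0, q0 ∈ B0 → same block
Bisimilar ⇒ trace-equivalent.

trace-equivalent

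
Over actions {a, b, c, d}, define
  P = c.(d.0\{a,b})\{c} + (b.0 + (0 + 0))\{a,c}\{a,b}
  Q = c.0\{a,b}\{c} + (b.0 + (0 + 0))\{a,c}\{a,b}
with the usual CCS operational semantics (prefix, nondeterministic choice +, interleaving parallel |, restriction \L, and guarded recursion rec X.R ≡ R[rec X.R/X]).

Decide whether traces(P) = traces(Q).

Reachable graph of P (3 states):
  m0 = c.(d.0\{a,b})\{c} + (b.0 + (0 + 0))\{a,c}\{a,b} | ··c··> m1
  m1 = (d.0\{a,b})\{c} | ··d··> m2
  m2 = 0\{a,b}\{c} | deadlocked
Reachable graph of Q (2 states):
  n0 = c.0\{a,b}\{c} + (b.0 + (0 + 0))\{a,c}\{a,b} | ··c··> n1
  n1 = 0\{a,b}\{c} | deadlocked
Trace ⟨cd⟩ through P, begin at {m0}:
  [1] c ⇒ {m1}
  [2] d ⇒ {m2}
  P completes σ.
Trace ⟨cd⟩ through Q, begin at {n0}:
  [1] c ⇒ {n1}
  [2] d ⇒ ∅ (Q stuck)

NO — witness ⟨cd⟩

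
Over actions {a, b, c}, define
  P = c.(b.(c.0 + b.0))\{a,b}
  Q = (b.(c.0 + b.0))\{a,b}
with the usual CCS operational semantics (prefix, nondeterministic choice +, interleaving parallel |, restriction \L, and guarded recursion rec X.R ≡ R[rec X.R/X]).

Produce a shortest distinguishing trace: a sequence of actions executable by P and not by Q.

c

P's transition system — 2 states:
  p0 = c.(b.(c.0 + b.0))\{a,b} has moves --c--▸ p1
  p1 = (b.(c.0 + b.0))\{a,b} has moves (no moves)
Q's transition system — 1 states:
  q0 = (b.(c.0 + b.0))\{a,b} has moves (no moves)
Executing c from P (initial set {p0}):
  after c @ step 1: {p1}
  P completes σ.
Executing c from Q (initial set {q0}):
  after c @ step 1: ∅  — Q cannot continue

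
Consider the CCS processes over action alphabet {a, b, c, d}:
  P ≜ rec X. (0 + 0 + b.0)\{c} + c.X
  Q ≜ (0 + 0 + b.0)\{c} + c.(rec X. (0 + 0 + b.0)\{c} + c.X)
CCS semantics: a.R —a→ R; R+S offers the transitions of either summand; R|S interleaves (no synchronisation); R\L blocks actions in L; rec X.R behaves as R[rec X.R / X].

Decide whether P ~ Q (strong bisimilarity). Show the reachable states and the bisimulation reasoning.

bisimilar

P's transition system — 2 states:
  u0 = rec X. (0 + 0 + b.0)\{c} + c.X :: ··b··> u1, ··c··> u0
  u1 = 0\{c} :: (no moves)
Q's transition system — 3 states:
  v0 = (0 + 0 + b.0)\{c} + c.(rec X. (0 + 0 + b.0)\{c} + c.X) :: ··b··> v1, ··c··> v2
  v1 = 0\{c} :: (no moves)
  v2 = rec X. (0 + 0 + b.0)\{c} + c.X :: ··b··> v1, ··c··> v2
Coarsest stable partition (strong bisimilarity classes):
  B0 = {u0, v0, v2}
  B1 = {u1, v1}
u0 ∈ B0, v0 ∈ B0 → same block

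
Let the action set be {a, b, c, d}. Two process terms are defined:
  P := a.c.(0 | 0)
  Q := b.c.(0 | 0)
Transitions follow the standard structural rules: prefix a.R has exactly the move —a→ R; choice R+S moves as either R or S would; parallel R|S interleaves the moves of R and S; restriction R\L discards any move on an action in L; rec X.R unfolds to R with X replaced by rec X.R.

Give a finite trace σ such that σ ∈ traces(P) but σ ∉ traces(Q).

a

Reachable graph of P (3 states):
  s0 = a.c.(0 | 0) :: -a-> s1
  s1 = c.(0 | 0) :: -c-> s2
  s2 = 0 | 0 :: deadlocked
Reachable graph of Q (3 states):
  t0 = b.c.(0 | 0) :: -b-> t1
  t1 = c.(0 | 0) :: -c-> t2
  t2 = 0 | 0 :: deadlocked
Executing a from P (initial set {s0}):
  [1] a ⇒ {s1}
  P completes σ.
Executing a from Q (initial set {t0}):
  [1] a ⇒ ∅ (Q stuck)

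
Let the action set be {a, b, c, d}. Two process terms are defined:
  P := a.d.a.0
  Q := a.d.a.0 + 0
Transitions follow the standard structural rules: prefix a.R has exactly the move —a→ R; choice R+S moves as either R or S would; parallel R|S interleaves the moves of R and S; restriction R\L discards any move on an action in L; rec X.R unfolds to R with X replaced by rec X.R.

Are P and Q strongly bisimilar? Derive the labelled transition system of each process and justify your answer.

P ~ Q

LTS(P): 4 reachable states
  m0 = a.d.a.0 ⊢ --a--▸ m1
  m1 = d.a.0 ⊢ --d--▸ m2
  m2 = a.0 ⊢ --a--▸ m3
  m3 = 0 ⊢ ∅
LTS(Q): 4 reachable states
  n0 = a.d.a.0 + 0 ⊢ --a--▸ n1
  n1 = d.a.0 ⊢ --d--▸ n2
  n2 = a.0 ⊢ --a--▸ n3
  n3 = 0 ⊢ ∅
Partition-refinement fixed point:
  B0 = {m0, n0}
  B1 = {m1, n1}
  B2 = {m2, n2}
  B3 = {m3, n3}
m0 ∈ B0, n0 ∈ B0 → same block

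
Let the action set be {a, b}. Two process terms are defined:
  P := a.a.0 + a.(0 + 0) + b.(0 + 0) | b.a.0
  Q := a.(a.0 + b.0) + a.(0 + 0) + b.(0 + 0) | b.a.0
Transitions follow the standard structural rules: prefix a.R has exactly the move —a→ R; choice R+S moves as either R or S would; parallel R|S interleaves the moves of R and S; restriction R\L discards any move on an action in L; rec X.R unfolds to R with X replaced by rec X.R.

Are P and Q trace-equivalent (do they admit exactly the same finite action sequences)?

trace-distinct — witness ⟨ab⟩

LTS(P): 9 reachable states
  p0 = a.a.0 + a.(0 + 0) + b.(0 + 0) | b.a.0 ⊢ ··a··> p1, ··a··> p2, ··b··> p3, ··b··> p4
  p1 = 0 + 0 ⊢ ·
  p2 = a.0 ⊢ ··a··> p5
  p3 = (0 + 0) | b.a.0 ⊢ ··b··> p6
  p4 = b.(0 + 0) | a.0 ⊢ ··a··> p7, ··b··> p6
  p5 = 0 ⊢ ·
  p6 = (0 + 0) | a.0 ⊢ ··a··> p8
  p7 = b.(0 + 0) | 0 ⊢ ··b··> p8
  p8 = (0 + 0) | 0 ⊢ ·
LTS(Q): 9 reachable states
  q0 = a.(a.0 + b.0) + a.(0 + 0) + b.(0 + 0) | b.a.0 ⊢ ··a··> q1, ··a··> q2, ··b··> q3, ··b··> q4
  q1 = 0 + 0 ⊢ ·
  q2 = a.0 + b.0 ⊢ ··a··> q5, ··b··> q5
  q3 = (0 + 0) | b.a.0 ⊢ ··b··> q6
  q4 = b.(0 + 0) | a.0 ⊢ ··a··> q7, ··b··> q6
  q5 = 0 ⊢ ·
  q6 = (0 + 0) | a.0 ⊢ ··a··> q8
  q7 = b.(0 + 0) | 0 ⊢ ··b··> q8
  q8 = (0 + 0) | 0 ⊢ ·
Run σ = ⟨ab⟩ on Q: start {q0}
  [1] a ⇒ {q1, q2}
  [2] b ⇒ {q5}
  — Q admits the full trace.
Run σ = ⟨ab⟩ on P: start {p0}
  [1] a ⇒ {p1, p2}
  [2] b ⇒ ∅ (P stuck)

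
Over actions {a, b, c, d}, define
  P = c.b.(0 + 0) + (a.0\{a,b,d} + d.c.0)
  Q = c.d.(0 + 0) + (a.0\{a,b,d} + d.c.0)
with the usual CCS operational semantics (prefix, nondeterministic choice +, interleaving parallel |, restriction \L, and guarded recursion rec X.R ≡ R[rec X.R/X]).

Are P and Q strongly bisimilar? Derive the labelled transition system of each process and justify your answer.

Reachable graph of P (6 states):
  s0 = c.b.(0 + 0) + (a.0\{a,b,d} + d.c.0) has moves --a--▸ s1, --c--▸ s2, --d--▸ s3
  s1 = 0\{a,b,d} has moves ∅
  s2 = b.(0 + 0) has moves --b--▸ s4
  s3 = c.0 has moves --c--▸ s5
  s4 = 0 + 0 has moves ∅
  s5 = 0 has moves ∅
Reachable graph of Q (6 states):
  t0 = c.d.(0 + 0) + (a.0\{a,b,d} + d.c.0) has moves --a--▸ t1, --c--▸ t2, --d--▸ t3
  t1 = 0\{a,b,d} has moves ∅
  t2 = d.(0 + 0) has moves --d--▸ t4
  t3 = c.0 has moves --c--▸ t5
  t4 = 0 + 0 has moves ∅
  t5 = 0 has moves ∅
Partition-refinement fixed point:
  B0 = {s0}
  B1 = {s3, t3}
  B2 = {s1, s4, s5, t1, t4, t5}
  B3 = {s2}
  B4 = {t0}
  B5 = {t2}
s0 ∈ B0, t0 ∈ B4 → different blocks

NO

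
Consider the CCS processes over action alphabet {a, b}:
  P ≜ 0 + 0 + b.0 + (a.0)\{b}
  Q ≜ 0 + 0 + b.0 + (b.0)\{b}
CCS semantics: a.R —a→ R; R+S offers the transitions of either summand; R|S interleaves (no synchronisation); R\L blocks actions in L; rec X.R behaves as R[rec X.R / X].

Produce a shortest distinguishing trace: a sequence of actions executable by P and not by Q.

P's transition system — 3 states:
  u0 = 0 + 0 + b.0 + (a.0)\{b} has moves -a-> u1, -b-> u2
  u1 = 0\{b} has moves ·
  u2 = 0 has moves ·
Q's transition system — 2 states:
  v0 = 0 + 0 + b.0 + (b.0)\{b} has moves -b-> v1
  v1 = 0 has moves ·
Executing a from P (initial set {u0}):
  [1] a ⇒ {u1}
  P completes σ.
Executing a from Q (initial set {v0}):
  [1] a ⇒ ∅  — Q cannot continue

a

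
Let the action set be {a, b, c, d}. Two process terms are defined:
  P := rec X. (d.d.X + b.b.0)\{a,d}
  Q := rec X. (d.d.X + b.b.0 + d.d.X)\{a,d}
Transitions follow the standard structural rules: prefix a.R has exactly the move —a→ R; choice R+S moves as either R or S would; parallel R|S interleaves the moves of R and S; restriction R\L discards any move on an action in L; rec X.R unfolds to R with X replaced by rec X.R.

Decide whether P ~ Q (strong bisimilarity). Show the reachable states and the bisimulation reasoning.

LTS(P): 3 reachable states
  m0 = rec X. (d.d.X + b.b.0)\{a,d} | -b-> m1
  m1 = (b.0)\{a,d} | -b-> m2
  m2 = 0\{a,d} | ·
LTS(Q): 3 reachable states
  n0 = rec X. (d.d.X + b.b.0 + d.d.X)\{a,d} | -b-> n1
  n1 = (b.0)\{a,d} | -b-> n2
  n2 = 0\{a,d} | ·
Bisimilarity quotient blocks:
  B0 = {m0, n0}
  B1 = {m1, n1}
  B2 = {m2, n2}
m0 ∈ B0, n0 ∈ B0 → same block

bisimilar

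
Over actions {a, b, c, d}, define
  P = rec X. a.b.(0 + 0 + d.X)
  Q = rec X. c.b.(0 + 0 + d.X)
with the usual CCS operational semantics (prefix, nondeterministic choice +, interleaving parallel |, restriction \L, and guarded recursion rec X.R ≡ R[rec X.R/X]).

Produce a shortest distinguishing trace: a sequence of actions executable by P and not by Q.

a

LTS(P): 3 reachable states
  u0 = rec X. a.b.(0 + 0 + d.X) → —a→ u1
  u1 = b.(0 + 0 + d.(rec X. a.b.(0 + 0 + d.X))) → —b→ u2
  u2 = 0 + 0 + d.(rec X. a.b.(0 + 0 + d.X)) → —d→ u0
LTS(Q): 3 reachable states
  v0 = rec X. c.b.(0 + 0 + d.X) → —c→ v1
  v1 = b.(0 + 0 + d.(rec X. c.b.(0 + 0 + d.X))) → —b→ v2
  v2 = 0 + 0 + d.(rec X. c.b.(0 + 0 + d.X)) → —d→ v0
Run σ = ⟨a⟩ on P: start {u0}
  step 1 (a): {u1}
  P completes σ.
Run σ = ⟨a⟩ on Q: start {v0}
  step 1 (a): no successor for Q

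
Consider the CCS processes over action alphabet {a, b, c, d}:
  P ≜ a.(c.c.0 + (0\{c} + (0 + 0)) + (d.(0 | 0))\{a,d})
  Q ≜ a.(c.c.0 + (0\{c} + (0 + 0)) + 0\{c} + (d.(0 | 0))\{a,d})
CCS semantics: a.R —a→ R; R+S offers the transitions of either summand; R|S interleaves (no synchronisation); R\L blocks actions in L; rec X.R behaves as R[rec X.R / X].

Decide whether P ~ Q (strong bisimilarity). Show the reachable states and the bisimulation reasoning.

P's transition system — 4 states:
  u0 = a.(c.c.0 + (0\{c} + (0 + 0)) + (d.(0 | 0))\{a,d}) | ··a··> u1
  u1 = c.c.0 + (0\{c} + (0 + 0)) + (d.(0 | 0))\{a,d} | ··c··> u2
  u2 = c.0 | ··c··> u3
  u3 = 0 | stopped
Q's transition system — 4 states:
  v0 = a.(c.c.0 + (0\{c} + (0 + 0)) + 0\{c} + (d.(0 | 0))\{a,d}) | ··a··> v1
  v1 = c.c.0 + (0\{c} + (0 + 0)) + 0\{c} + (d.(0 | 0))\{a,d} | ··c··> v2
  v2 = c.0 | ··c··> v3
  v3 = 0 | stopped
Bisimilarity quotient blocks:
  B0 = {u0, v0}
  B1 = {u1, v1}
  B2 = {u2, v2}
  B3 = {u3, v3}
u0 ∈ B0, v0 ∈ B0 → same block

YES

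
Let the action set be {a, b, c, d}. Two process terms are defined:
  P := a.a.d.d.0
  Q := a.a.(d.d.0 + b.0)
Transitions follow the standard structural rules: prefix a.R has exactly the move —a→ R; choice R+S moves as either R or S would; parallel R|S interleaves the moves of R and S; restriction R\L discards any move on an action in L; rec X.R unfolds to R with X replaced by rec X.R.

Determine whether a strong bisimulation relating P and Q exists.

Reachable graph of P (5 states):
  m0 = a.a.d.d.0 has moves =a=> m1
  m1 = a.d.d.0 has moves =a=> m2
  m2 = d.d.0 has moves =d=> m3
  m3 = d.0 has moves =d=> m4
  m4 = 0 has moves ·
Reachable graph of Q (5 states):
  n0 = a.a.(d.d.0 + b.0) has moves =a=> n1
  n1 = a.(d.d.0 + b.0) has moves =a=> n2
  n2 = d.d.0 + b.0 has moves =b=> n3, =d=> n4
  n3 = 0 has moves ·
  n4 = d.0 has moves =d=> n3
Coarsest stable partition (strong bisimilarity classes):
  B0 = {m0}
  B1 = {m1}
  B2 = {m2}
  B3 = {m3, n4}
  B4 = {m4, n3}
  B5 = {n0}
  B6 = {n1}
  B7 = {n2}
m0 ∈ B0, n0 ∈ B5 → different blocks

not bisimilar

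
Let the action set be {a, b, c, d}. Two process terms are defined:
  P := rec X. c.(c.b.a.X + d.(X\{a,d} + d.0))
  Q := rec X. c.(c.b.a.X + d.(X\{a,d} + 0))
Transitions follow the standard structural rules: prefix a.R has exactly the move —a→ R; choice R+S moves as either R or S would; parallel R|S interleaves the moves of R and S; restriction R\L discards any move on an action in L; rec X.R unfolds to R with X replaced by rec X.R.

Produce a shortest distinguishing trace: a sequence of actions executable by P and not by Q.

Reachable graph of P (9 states):
  s0 = rec X. c.(c.b.a.X + d.(X\{a,d} + d.0)) → --c--▸ s1
  s1 = c.b.a.(rec X. c.(c.b.a.X + d.(X\{a,d} + d.0))) + d.((rec X. c.(c.b.a.X + d.(X\{a,d} + d.0)))\{a,d} + d.0) → --c--▸ s2, --d--▸ s3
  s2 = b.a.(rec X. c.(c.b.a.X + d.(X\{a,d} + d.0))) → --b--▸ s4
  s3 = (rec X. c.(c.b.a.X + d.(X\{a,d} + d.0)))\{a,d} + d.0 → --c--▸ s5, --d--▸ s6
  s4 = a.(rec X. c.(c.b.a.X + d.(X\{a,d} + d.0))) → --a--▸ s0
  s5 = (c.b.a.(rec X. c.(c.b.a.X + d.(X\{a,d} + d.0))) + d.((rec X. c.(c.b.a.X + d.(X\{a,d} + d.0)))\{a,d} + d.0))\{a,d} → --c--▸ s7
  s6 = 0 → ∅
  s7 = (b.a.(rec X. c.(c.b.a.X + d.(X\{a,d} + d.0))))\{a,d} → --b--▸ s8
  s8 = (a.(rec X. c.(c.b.a.X + d.(X\{a,d} + d.0))))\{a,d} → ∅
Reachable graph of Q (8 states):
  t0 = rec X. c.(c.b.a.X + d.(X\{a,d} + 0)) → --c--▸ t1
  t1 = c.b.a.(rec X. c.(c.b.a.X + d.(X\{a,d} + 0))) + d.((rec X. c.(c.b.a.X + d.(X\{a,d} + 0)))\{a,d} + 0) → --c--▸ t2, --d--▸ t3
  t2 = b.a.(rec X. c.(c.b.a.X + d.(X\{a,d} + 0))) → --b--▸ t4
  t3 = (rec X. c.(c.b.a.X + d.(X\{a,d} + 0)))\{a,d} + 0 → --c--▸ t5
  t4 = a.(rec X. c.(c.b.a.X + d.(X\{a,d} + 0))) → --a--▸ t0
  t5 = (c.b.a.(rec X. c.(c.b.a.X + d.(X\{a,d} + 0))) + d.((rec X. c.(c.b.a.X + d.(X\{a,d} + 0)))\{a,d} + 0))\{a,d} → --c--▸ t6
  t6 = (b.a.(rec X. c.(c.b.a.X + d.(X\{a,d} + 0))))\{a,d} → --b--▸ t7
  t7 = (a.(rec X. c.(c.b.a.X + d.(X\{a,d} + 0))))\{a,d} → ∅
Trace ⟨cdd⟩ through P, begin at {s0}:
  after c @ step 1: {s1}
  after d @ step 2: {s3}
  after d @ step 3: {s6}
  — P admits the full trace.
Trace ⟨cdd⟩ through Q, begin at {t0}:
  after c @ step 1: {t1}
  after d @ step 2: {t3}
  after d @ step 3: ∅  — Q cannot continue

cdd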